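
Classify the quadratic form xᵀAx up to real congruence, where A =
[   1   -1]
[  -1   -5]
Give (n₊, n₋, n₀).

Answer: (1, 1, 0)

Derivation:
step 0: pivot 1 → sign +
step 1: pivot -6 → sign −
signature = (1, 1, 0)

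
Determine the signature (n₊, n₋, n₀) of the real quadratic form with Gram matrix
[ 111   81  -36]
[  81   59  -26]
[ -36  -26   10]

Answer: (1, 2, 0)

Derivation:
step 0: pivot 111 → sign +
step 1: pivot -4/37 → sign −
step 2: pivot -1 → sign −
signature = (1, 2, 0)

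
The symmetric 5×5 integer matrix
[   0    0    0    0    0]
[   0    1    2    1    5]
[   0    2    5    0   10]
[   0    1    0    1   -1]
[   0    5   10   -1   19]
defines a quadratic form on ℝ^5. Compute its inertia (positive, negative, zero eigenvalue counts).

step 0: pivot 1 → sign +
step 1: pivot 1 → sign +
step 2: pivot -4 → sign −
step 3: pivot 3 → sign +
step 4: row/col 4 already zero → sign 0
signature = (3, 1, 1)

Answer: (3, 1, 1)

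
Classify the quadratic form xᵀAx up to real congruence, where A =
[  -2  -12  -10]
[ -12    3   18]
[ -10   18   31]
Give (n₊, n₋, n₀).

step 0: pivot -2 → sign −
step 1: pivot 75 → sign +
step 2: pivot -3/25 → sign −
signature = (1, 2, 0)

Answer: (1, 2, 0)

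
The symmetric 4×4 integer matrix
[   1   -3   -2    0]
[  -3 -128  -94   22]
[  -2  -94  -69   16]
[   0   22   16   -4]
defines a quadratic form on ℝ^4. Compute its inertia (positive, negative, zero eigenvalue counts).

Answer: (1, 2, 1)

Derivation:
step 0: pivot 1 → sign +
step 1: pivot -137 → sign −
step 2: pivot -1/137 → sign −
step 3: row/col 3 already zero → sign 0
signature = (1, 2, 1)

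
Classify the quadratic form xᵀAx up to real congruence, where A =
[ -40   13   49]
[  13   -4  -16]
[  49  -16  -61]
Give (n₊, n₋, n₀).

Answer: (1, 2, 0)

Derivation:
step 0: pivot -40 → sign −
step 1: pivot 9/40 → sign +
step 2: pivot -1 → sign −
signature = (1, 2, 0)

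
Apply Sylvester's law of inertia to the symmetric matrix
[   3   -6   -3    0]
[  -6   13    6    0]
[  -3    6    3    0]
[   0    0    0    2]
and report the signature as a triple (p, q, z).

Answer: (3, 0, 1)

Derivation:
step 0: pivot 3 → sign +
step 1: pivot 1 → sign +
step 2: pivot 2 → sign +
step 3: row/col 3 already zero → sign 0
signature = (3, 0, 1)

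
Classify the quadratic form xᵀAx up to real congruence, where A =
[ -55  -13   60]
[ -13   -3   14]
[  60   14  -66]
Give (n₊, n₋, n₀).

step 0: pivot -55 → sign −
step 1: pivot 4/55 → sign +
step 2: pivot -1 → sign −
signature = (1, 2, 0)

Answer: (1, 2, 0)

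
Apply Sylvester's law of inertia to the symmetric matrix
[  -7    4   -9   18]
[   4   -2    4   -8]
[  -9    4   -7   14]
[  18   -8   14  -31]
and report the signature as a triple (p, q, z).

Answer: (1, 2, 1)

Derivation:
step 0: pivot -7 → sign −
step 1: pivot 2/7 → sign +
step 2: pivot -3 → sign −
step 3: row/col 3 already zero → sign 0
signature = (1, 2, 1)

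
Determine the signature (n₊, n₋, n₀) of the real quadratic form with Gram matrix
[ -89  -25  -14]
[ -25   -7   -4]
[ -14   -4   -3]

step 0: pivot -89 → sign −
step 1: pivot 2/89 → sign +
step 2: pivot -1 → sign −
signature = (1, 2, 0)

Answer: (1, 2, 0)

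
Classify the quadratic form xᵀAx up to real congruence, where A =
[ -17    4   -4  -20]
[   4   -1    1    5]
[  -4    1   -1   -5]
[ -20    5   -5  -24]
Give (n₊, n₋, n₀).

Answer: (1, 2, 1)

Derivation:
step 0: pivot -17 → sign −
step 1: pivot -1/17 → sign −
step 2: pivot 1 → sign +
step 3: row/col 3 already zero → sign 0
signature = (1, 2, 1)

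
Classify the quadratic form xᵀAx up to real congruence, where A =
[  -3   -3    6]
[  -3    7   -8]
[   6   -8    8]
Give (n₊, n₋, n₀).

Answer: (2, 1, 0)

Derivation:
step 0: pivot -3 → sign −
step 1: pivot 10 → sign +
step 2: pivot 2/5 → sign +
signature = (2, 1, 0)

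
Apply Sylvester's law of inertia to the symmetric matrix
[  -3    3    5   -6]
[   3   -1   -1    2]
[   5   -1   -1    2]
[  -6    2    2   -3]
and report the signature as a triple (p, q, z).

step 0: pivot -3 → sign −
step 1: pivot 2 → sign +
step 2: pivot -2/3 → sign −
step 3: pivot 1 → sign +
signature = (2, 2, 0)

Answer: (2, 2, 0)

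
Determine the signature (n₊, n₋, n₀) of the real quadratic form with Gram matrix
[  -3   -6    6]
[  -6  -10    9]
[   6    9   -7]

Answer: (2, 1, 0)

Derivation:
step 0: pivot -3 → sign −
step 1: pivot 2 → sign +
step 2: pivot 1/2 → sign +
signature = (2, 1, 0)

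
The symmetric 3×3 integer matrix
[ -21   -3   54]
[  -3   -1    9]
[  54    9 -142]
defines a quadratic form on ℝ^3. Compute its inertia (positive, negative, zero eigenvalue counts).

Answer: (0, 3, 0)

Derivation:
step 0: pivot -21 → sign −
step 1: pivot -4/7 → sign −
step 2: pivot -1/4 → sign −
signature = (0, 3, 0)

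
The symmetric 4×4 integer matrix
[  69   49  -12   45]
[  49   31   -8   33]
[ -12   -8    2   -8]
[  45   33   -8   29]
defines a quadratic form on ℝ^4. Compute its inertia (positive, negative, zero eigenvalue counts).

Answer: (1, 2, 1)

Derivation:
step 0: pivot 69 → sign +
step 1: pivot -262/69 → sign −
step 2: pivot -2/131 → sign −
step 3: row/col 3 already zero → sign 0
signature = (1, 2, 1)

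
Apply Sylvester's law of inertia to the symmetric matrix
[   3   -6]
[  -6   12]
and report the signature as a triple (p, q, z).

step 0: pivot 3 → sign +
step 1: row/col 1 already zero → sign 0
signature = (1, 0, 1)

Answer: (1, 0, 1)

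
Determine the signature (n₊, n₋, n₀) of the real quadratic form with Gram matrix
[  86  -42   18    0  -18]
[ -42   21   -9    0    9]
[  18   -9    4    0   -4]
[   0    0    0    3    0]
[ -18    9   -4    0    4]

step 0: pivot 86 → sign +
step 1: pivot 21/43 → sign +
step 2: pivot 1/7 → sign +
step 3: pivot 3 → sign +
step 4: row/col 4 already zero → sign 0
signature = (4, 0, 1)

Answer: (4, 0, 1)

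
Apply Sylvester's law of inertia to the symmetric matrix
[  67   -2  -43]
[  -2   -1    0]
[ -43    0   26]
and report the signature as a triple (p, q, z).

step 0: pivot 67 → sign +
step 1: pivot -71/67 → sign −
step 2: pivot -3/71 → sign −
signature = (1, 2, 0)

Answer: (1, 2, 0)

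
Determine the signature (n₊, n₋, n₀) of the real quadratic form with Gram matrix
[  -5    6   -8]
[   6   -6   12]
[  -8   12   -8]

Answer: (1, 1, 1)

Derivation:
step 0: pivot -5 → sign −
step 1: pivot 6/5 → sign +
step 2: row/col 2 already zero → sign 0
signature = (1, 1, 1)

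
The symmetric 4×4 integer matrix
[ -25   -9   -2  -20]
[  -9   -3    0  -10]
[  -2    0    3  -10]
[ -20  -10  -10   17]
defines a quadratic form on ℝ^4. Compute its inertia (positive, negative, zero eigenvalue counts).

Answer: (3, 1, 0)

Derivation:
step 0: pivot -25 → sign −
step 1: pivot 6/25 → sign +
step 2: pivot 1 → sign +
step 3: pivot 1/3 → sign +
signature = (3, 1, 0)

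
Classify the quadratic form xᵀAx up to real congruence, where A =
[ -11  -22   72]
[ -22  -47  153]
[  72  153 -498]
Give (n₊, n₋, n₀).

step 0: pivot -11 → sign −
step 1: pivot -3 → sign −
step 2: pivot 3/11 → sign +
signature = (1, 2, 0)

Answer: (1, 2, 0)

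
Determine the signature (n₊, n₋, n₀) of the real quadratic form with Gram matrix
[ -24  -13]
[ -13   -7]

step 0: pivot -24 → sign −
step 1: pivot 1/24 → sign +
signature = (1, 1, 0)

Answer: (1, 1, 0)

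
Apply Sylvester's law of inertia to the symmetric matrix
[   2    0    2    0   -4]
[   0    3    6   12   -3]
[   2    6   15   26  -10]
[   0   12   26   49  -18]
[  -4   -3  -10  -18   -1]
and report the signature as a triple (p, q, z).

step 0: pivot 2 → sign +
step 1: pivot 3 → sign +
step 2: pivot 1 → sign +
step 3: pivot -3 → sign −
step 4: row/col 4 already zero → sign 0
signature = (3, 1, 1)

Answer: (3, 1, 1)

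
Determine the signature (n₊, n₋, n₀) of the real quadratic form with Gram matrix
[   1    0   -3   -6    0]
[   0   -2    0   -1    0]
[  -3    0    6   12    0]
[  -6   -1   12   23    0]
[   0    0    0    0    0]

Answer: (1, 3, 1)

Derivation:
step 0: pivot 1 → sign +
step 1: pivot -2 → sign −
step 2: pivot -3 → sign −
step 3: pivot -1/2 → sign −
step 4: row/col 4 already zero → sign 0
signature = (1, 3, 1)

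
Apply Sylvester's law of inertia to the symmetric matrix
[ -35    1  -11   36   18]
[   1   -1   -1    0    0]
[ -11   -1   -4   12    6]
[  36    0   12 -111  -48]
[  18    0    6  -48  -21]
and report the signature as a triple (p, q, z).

step 0: pivot -35 → sign −
step 1: pivot -34/35 → sign −
step 2: pivot 21/17 → sign +
step 3: pivot -513/7 → sign −
step 4: pivot 1/57 → sign +
signature = (2, 3, 0)

Answer: (2, 3, 0)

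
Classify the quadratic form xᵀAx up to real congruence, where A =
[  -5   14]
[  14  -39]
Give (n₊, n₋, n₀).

Answer: (1, 1, 0)

Derivation:
step 0: pivot -5 → sign −
step 1: pivot 1/5 → sign +
signature = (1, 1, 0)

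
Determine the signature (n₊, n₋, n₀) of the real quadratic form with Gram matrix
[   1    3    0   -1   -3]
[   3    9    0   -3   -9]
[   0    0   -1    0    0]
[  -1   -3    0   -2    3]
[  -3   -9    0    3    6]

step 0: pivot 1 → sign +
step 1: pivot -1 → sign −
step 2: pivot -3 → sign −
step 3: pivot -3 → sign −
step 4: row/col 4 already zero → sign 0
signature = (1, 3, 1)

Answer: (1, 3, 1)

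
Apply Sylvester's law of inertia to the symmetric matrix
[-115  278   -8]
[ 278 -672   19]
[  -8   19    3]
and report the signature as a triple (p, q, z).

step 0: pivot -115 → sign −
step 1: pivot 4/115 → sign +
step 2: pivot 1/4 → sign +
signature = (2, 1, 0)

Answer: (2, 1, 0)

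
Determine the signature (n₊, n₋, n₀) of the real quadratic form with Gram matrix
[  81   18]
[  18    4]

Answer: (1, 0, 1)

Derivation:
step 0: pivot 81 → sign +
step 1: row/col 1 already zero → sign 0
signature = (1, 0, 1)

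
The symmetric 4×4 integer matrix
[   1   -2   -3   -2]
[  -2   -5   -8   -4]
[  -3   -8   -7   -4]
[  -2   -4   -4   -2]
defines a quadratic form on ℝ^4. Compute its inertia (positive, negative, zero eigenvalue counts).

Answer: (3, 1, 0)

Derivation:
step 0: pivot 1 → sign +
step 1: pivot -9 → sign −
step 2: pivot 52/9 → sign +
step 3: pivot 1/13 → sign +
signature = (3, 1, 0)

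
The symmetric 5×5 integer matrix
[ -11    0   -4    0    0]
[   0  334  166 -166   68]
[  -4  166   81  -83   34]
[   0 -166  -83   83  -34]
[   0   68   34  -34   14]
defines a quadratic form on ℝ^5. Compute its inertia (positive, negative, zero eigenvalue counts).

step 0: pivot -11 → sign −
step 1: pivot 334 → sign +
step 2: pivot -89/1837 → sign −
step 3: pivot 498/89 → sign +
step 4: pivot 6/83 → sign +
signature = (3, 2, 0)

Answer: (3, 2, 0)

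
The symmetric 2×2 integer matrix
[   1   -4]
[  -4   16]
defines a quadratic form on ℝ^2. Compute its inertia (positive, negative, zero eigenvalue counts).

step 0: pivot 1 → sign +
step 1: row/col 1 already zero → sign 0
signature = (1, 0, 1)

Answer: (1, 0, 1)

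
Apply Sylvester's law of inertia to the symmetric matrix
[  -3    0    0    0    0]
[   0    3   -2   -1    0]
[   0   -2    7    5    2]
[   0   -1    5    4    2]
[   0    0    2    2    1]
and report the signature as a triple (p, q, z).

step 0: pivot -3 → sign −
step 1: pivot 3 → sign +
step 2: pivot 17/3 → sign +
step 3: pivot 6/17 → sign +
step 4: pivot -1/3 → sign −
signature = (3, 2, 0)

Answer: (3, 2, 0)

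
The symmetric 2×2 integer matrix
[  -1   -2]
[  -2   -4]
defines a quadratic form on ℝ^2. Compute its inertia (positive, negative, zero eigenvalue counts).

step 0: pivot -1 → sign −
step 1: row/col 1 already zero → sign 0
signature = (0, 1, 1)

Answer: (0, 1, 1)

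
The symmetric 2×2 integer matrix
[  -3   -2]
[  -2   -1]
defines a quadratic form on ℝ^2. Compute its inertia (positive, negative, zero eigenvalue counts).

Answer: (1, 1, 0)

Derivation:
step 0: pivot -3 → sign −
step 1: pivot 1/3 → sign +
signature = (1, 1, 0)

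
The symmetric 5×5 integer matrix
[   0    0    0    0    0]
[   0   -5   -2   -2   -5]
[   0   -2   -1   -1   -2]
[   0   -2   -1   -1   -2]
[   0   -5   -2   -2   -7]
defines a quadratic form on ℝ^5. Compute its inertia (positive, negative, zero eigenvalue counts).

Answer: (0, 3, 2)

Derivation:
step 0: pivot -5 → sign −
step 1: pivot -1/5 → sign −
step 2: pivot -2 → sign −
step 3: row/col 3 already zero → sign 0
step 4: row/col 4 already zero → sign 0
signature = (0, 3, 2)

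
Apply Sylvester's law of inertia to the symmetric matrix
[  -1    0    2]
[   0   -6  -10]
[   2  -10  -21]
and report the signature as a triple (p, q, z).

step 0: pivot -1 → sign −
step 1: pivot -6 → sign −
step 2: pivot -1/3 → sign −
signature = (0, 3, 0)

Answer: (0, 3, 0)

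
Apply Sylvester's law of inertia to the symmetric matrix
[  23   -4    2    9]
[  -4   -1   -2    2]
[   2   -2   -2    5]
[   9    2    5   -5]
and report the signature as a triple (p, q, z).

step 0: pivot 23 → sign +
step 1: pivot -39/23 → sign −
step 2: pivot -22/39 → sign −
step 3: pivot -1/22 → sign −
signature = (1, 3, 0)

Answer: (1, 3, 0)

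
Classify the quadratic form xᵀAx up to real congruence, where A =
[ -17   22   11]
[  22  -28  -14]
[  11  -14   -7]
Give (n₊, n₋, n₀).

Answer: (1, 1, 1)

Derivation:
step 0: pivot -17 → sign −
step 1: pivot 8/17 → sign +
step 2: row/col 2 already zero → sign 0
signature = (1, 1, 1)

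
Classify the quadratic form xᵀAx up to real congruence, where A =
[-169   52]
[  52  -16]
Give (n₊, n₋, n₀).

Answer: (0, 1, 1)

Derivation:
step 0: pivot -169 → sign −
step 1: row/col 1 already zero → sign 0
signature = (0, 1, 1)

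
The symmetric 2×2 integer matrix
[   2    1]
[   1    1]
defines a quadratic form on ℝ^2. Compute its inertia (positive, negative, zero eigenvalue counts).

Answer: (2, 0, 0)

Derivation:
step 0: pivot 2 → sign +
step 1: pivot 1/2 → sign +
signature = (2, 0, 0)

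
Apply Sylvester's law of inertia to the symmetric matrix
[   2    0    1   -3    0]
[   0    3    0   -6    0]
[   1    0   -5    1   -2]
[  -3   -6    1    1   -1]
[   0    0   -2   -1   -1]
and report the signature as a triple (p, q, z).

Answer: (2, 3, 0)

Derivation:
step 0: pivot 2 → sign +
step 1: pivot 3 → sign +
step 2: pivot -11/2 → sign −
step 3: pivot -158/11 → sign −
step 4: pivot -3/158 → sign −
signature = (2, 3, 0)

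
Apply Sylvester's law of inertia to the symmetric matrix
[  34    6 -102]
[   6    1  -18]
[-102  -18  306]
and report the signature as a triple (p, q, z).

Answer: (1, 1, 1)

Derivation:
step 0: pivot 34 → sign +
step 1: pivot -1/17 → sign −
step 2: row/col 2 already zero → sign 0
signature = (1, 1, 1)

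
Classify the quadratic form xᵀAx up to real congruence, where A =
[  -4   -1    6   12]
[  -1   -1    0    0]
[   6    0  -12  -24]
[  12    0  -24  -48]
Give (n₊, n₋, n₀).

step 0: pivot -4 → sign −
step 1: pivot -3/4 → sign −
step 2: row/col 2 already zero → sign 0
step 3: row/col 3 already zero → sign 0
signature = (0, 2, 2)

Answer: (0, 2, 2)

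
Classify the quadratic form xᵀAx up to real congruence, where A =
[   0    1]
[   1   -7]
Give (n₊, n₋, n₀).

step 0: pivot -7 → sign −
step 1: pivot 1/7 → sign +
signature = (1, 1, 0)

Answer: (1, 1, 0)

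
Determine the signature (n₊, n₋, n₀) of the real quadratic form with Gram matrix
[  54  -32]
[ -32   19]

Answer: (2, 0, 0)

Derivation:
step 0: pivot 54 → sign +
step 1: pivot 1/27 → sign +
signature = (2, 0, 0)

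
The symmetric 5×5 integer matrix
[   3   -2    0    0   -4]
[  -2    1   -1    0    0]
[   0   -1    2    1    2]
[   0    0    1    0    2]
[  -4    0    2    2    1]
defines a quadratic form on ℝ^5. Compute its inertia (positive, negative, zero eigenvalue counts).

Answer: (2, 3, 0)

Derivation:
step 0: pivot 3 → sign +
step 1: pivot -1/3 → sign −
step 2: pivot 5 → sign +
step 3: pivot -1/5 → sign −
step 4: pivot -3 → sign −
signature = (2, 3, 0)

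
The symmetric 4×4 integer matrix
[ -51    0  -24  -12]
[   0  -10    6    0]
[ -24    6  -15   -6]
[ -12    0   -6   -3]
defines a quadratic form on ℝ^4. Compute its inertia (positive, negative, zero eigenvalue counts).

step 0: pivot -51 → sign −
step 1: pivot -10 → sign −
step 2: pivot -9/85 → sign −
step 3: pivot 1 → sign +
signature = (1, 3, 0)

Answer: (1, 3, 0)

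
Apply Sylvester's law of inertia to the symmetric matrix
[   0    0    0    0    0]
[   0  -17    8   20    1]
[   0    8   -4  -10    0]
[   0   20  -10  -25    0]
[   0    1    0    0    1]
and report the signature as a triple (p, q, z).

Answer: (1, 2, 2)

Derivation:
step 0: pivot -17 → sign −
step 1: pivot -4/17 → sign −
step 2: pivot 2 → sign +
step 3: row/col 3 already zero → sign 0
step 4: row/col 4 already zero → sign 0
signature = (1, 2, 2)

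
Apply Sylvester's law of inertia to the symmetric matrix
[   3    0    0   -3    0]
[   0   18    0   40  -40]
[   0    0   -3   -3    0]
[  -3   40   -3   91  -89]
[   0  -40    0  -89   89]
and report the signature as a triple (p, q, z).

step 0: pivot 3 → sign +
step 1: pivot 18 → sign +
step 2: pivot -3 → sign −
step 3: pivot 19/9 → sign +
step 4: pivot 2/19 → sign +
signature = (4, 1, 0)

Answer: (4, 1, 0)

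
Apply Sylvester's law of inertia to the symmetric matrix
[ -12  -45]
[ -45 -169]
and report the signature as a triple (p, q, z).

step 0: pivot -12 → sign −
step 1: pivot -1/4 → sign −
signature = (0, 2, 0)

Answer: (0, 2, 0)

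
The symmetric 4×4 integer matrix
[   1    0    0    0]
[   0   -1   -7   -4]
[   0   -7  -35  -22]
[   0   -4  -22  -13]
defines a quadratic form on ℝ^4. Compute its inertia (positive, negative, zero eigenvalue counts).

Answer: (3, 1, 0)

Derivation:
step 0: pivot 1 → sign +
step 1: pivot -1 → sign −
step 2: pivot 14 → sign +
step 3: pivot 3/7 → sign +
signature = (3, 1, 0)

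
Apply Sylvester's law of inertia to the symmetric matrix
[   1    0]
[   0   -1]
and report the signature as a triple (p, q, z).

Answer: (1, 1, 0)

Derivation:
step 0: pivot 1 → sign +
step 1: pivot -1 → sign −
signature = (1, 1, 0)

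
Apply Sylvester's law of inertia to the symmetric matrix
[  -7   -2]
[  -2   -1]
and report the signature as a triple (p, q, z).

step 0: pivot -7 → sign −
step 1: pivot -3/7 → sign −
signature = (0, 2, 0)

Answer: (0, 2, 0)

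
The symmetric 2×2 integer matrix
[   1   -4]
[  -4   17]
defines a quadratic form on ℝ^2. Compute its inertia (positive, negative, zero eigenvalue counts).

Answer: (2, 0, 0)

Derivation:
step 0: pivot 1 → sign +
step 1: pivot 1 → sign +
signature = (2, 0, 0)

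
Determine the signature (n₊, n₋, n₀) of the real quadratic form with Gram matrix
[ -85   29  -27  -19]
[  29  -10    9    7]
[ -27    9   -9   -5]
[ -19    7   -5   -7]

Answer: (0, 3, 1)

Derivation:
step 0: pivot -85 → sign −
step 1: pivot -9/85 → sign −
step 2: pivot -2/9 → sign −
step 3: row/col 3 already zero → sign 0
signature = (0, 3, 1)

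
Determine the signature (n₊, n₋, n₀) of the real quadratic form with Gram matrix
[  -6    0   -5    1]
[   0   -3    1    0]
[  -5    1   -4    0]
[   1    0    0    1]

Answer: (1, 3, 0)

Derivation:
step 0: pivot -6 → sign −
step 1: pivot -3 → sign −
step 2: pivot 1/2 → sign +
step 3: pivot -2/9 → sign −
signature = (1, 3, 0)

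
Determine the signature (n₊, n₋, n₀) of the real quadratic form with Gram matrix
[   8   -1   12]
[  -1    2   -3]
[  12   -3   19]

step 0: pivot 8 → sign +
step 1: pivot 15/8 → sign +
step 2: pivot -1/5 → sign −
signature = (2, 1, 0)

Answer: (2, 1, 0)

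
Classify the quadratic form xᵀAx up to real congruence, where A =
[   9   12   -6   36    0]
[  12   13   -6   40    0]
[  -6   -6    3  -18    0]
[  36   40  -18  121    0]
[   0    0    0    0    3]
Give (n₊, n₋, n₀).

step 0: pivot 9 → sign +
step 1: pivot -3 → sign −
step 2: pivot 1/3 → sign +
step 3: pivot -3 → sign −
step 4: pivot 3 → sign +
signature = (3, 2, 0)

Answer: (3, 2, 0)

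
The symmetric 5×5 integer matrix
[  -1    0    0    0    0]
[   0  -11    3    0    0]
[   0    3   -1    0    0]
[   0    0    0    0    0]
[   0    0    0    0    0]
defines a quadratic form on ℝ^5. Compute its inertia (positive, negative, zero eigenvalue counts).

step 0: pivot -1 → sign −
step 1: pivot -11 → sign −
step 2: pivot -2/11 → sign −
step 3: row/col 3 already zero → sign 0
step 4: row/col 4 already zero → sign 0
signature = (0, 3, 2)

Answer: (0, 3, 2)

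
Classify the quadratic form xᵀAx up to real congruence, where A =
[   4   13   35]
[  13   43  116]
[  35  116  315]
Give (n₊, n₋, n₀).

step 0: pivot 4 → sign +
step 1: pivot 3/4 → sign +
step 2: pivot 2 → sign +
signature = (3, 0, 0)

Answer: (3, 0, 0)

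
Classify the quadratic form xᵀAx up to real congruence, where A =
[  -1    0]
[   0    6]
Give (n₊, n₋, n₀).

step 0: pivot -1 → sign −
step 1: pivot 6 → sign +
signature = (1, 1, 0)

Answer: (1, 1, 0)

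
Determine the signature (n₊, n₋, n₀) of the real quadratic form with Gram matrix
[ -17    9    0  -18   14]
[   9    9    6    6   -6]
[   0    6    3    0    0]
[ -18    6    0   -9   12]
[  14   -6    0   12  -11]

Answer: (3, 2, 0)

Derivation:
step 0: pivot -17 → sign −
step 1: pivot 234/17 → sign +
step 2: pivot 5/13 → sign +
step 3: pivot 3 → sign +
step 4: pivot -3/5 → sign −
signature = (3, 2, 0)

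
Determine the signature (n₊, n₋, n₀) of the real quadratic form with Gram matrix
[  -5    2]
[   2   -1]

step 0: pivot -5 → sign −
step 1: pivot -1/5 → sign −
signature = (0, 2, 0)

Answer: (0, 2, 0)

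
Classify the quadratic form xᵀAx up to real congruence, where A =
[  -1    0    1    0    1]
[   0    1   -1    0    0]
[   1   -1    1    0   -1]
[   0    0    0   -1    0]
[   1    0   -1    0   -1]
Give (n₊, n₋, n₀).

Answer: (2, 2, 1)

Derivation:
step 0: pivot -1 → sign −
step 1: pivot 1 → sign +
step 2: pivot 1 → sign +
step 3: pivot -1 → sign −
step 4: row/col 4 already zero → sign 0
signature = (2, 2, 1)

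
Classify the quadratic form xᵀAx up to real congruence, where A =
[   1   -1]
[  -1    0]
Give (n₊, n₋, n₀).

Answer: (1, 1, 0)

Derivation:
step 0: pivot 1 → sign +
step 1: pivot -1 → sign −
signature = (1, 1, 0)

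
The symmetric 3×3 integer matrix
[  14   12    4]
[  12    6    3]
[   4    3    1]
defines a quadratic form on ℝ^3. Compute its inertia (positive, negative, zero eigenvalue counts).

Answer: (1, 2, 0)

Derivation:
step 0: pivot 14 → sign +
step 1: pivot -30/7 → sign −
step 2: pivot -1/10 → sign −
signature = (1, 2, 0)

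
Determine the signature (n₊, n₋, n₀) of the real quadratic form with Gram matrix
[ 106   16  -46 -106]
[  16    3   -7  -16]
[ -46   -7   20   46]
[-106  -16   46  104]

Answer: (3, 1, 0)

Derivation:
step 0: pivot 106 → sign +
step 1: pivot 31/53 → sign +
step 2: pivot 1/31 → sign +
step 3: pivot -2 → sign −
signature = (3, 1, 0)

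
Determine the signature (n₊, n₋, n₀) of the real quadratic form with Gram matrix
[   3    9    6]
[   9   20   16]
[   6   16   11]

Answer: (1, 2, 0)

Derivation:
step 0: pivot 3 → sign +
step 1: pivot -7 → sign −
step 2: pivot -3/7 → sign −
signature = (1, 2, 0)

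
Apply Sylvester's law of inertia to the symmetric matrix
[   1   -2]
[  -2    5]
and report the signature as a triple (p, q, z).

step 0: pivot 1 → sign +
step 1: pivot 1 → sign +
signature = (2, 0, 0)

Answer: (2, 0, 0)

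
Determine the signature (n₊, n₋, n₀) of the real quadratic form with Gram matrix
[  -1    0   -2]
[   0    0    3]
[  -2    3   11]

step 0: pivot -1 → sign −
step 1: pivot 15 → sign +
step 2: pivot -3/5 → sign −
signature = (1, 2, 0)

Answer: (1, 2, 0)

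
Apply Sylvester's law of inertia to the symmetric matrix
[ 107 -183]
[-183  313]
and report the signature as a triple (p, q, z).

Answer: (2, 0, 0)

Derivation:
step 0: pivot 107 → sign +
step 1: pivot 2/107 → sign +
signature = (2, 0, 0)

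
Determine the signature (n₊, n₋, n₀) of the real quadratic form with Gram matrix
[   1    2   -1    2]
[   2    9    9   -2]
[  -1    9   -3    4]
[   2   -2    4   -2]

Answer: (2, 2, 0)

Derivation:
step 0: pivot 1 → sign +
step 1: pivot 5 → sign +
step 2: pivot -141/5 → sign −
step 3: pivot -6/47 → sign −
signature = (2, 2, 0)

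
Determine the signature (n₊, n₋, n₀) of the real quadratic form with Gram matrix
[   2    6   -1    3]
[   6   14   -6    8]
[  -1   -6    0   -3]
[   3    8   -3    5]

Answer: (3, 1, 0)

Derivation:
step 0: pivot 2 → sign +
step 1: pivot -4 → sign −
step 2: pivot 7/4 → sign +
step 3: pivot 3/7 → sign +
signature = (3, 1, 0)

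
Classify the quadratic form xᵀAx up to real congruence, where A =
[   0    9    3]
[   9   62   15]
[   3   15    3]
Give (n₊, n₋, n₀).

step 0: pivot 62 → sign +
step 1: pivot -81/62 → sign −
step 2: pivot -1/9 → sign −
signature = (1, 2, 0)

Answer: (1, 2, 0)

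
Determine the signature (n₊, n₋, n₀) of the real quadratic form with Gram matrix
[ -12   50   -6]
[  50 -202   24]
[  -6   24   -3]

Answer: (1, 2, 0)

Derivation:
step 0: pivot -12 → sign −
step 1: pivot 19/3 → sign +
step 2: pivot -3/19 → sign −
signature = (1, 2, 0)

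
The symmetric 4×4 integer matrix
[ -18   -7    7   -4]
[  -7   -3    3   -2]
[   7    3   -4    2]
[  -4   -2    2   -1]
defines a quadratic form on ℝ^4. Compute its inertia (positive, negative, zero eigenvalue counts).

Answer: (1, 3, 0)

Derivation:
step 0: pivot -18 → sign −
step 1: pivot -5/18 → sign −
step 2: pivot -1 → sign −
step 3: pivot 3/5 → sign +
signature = (1, 3, 0)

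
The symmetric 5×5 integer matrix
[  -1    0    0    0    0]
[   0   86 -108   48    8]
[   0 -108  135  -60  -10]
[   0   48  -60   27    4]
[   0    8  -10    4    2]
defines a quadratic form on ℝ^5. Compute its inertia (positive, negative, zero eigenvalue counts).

Answer: (3, 2, 0)

Derivation:
step 0: pivot -1 → sign −
step 1: pivot 86 → sign +
step 2: pivot -27/43 → sign −
step 3: pivot 1/3 → sign +
step 4: pivot 2/3 → sign +
signature = (3, 2, 0)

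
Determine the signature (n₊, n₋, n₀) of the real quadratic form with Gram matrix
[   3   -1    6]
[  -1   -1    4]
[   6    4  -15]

step 0: pivot 3 → sign +
step 1: pivot -4/3 → sign −
step 2: row/col 2 already zero → sign 0
signature = (1, 1, 1)

Answer: (1, 1, 1)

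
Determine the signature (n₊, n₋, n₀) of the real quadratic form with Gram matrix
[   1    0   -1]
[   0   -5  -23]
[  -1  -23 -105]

step 0: pivot 1 → sign +
step 1: pivot -5 → sign −
step 2: pivot -1/5 → sign −
signature = (1, 2, 0)

Answer: (1, 2, 0)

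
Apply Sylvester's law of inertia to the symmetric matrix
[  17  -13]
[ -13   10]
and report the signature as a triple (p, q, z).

Answer: (2, 0, 0)

Derivation:
step 0: pivot 17 → sign +
step 1: pivot 1/17 → sign +
signature = (2, 0, 0)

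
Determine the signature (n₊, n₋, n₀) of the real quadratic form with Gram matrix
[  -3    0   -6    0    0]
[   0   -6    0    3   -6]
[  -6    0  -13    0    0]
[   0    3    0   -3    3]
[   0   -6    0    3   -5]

Answer: (1, 4, 0)

Derivation:
step 0: pivot -3 → sign −
step 1: pivot -6 → sign −
step 2: pivot -1 → sign −
step 3: pivot -3/2 → sign −
step 4: pivot 1 → sign +
signature = (1, 4, 0)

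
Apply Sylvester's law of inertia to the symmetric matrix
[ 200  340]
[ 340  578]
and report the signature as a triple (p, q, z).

Answer: (1, 0, 1)

Derivation:
step 0: pivot 200 → sign +
step 1: row/col 1 already zero → sign 0
signature = (1, 0, 1)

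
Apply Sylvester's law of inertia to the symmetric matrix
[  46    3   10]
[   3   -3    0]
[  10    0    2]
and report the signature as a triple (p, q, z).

Answer: (1, 2, 0)

Derivation:
step 0: pivot 46 → sign +
step 1: pivot -147/46 → sign −
step 2: pivot -2/49 → sign −
signature = (1, 2, 0)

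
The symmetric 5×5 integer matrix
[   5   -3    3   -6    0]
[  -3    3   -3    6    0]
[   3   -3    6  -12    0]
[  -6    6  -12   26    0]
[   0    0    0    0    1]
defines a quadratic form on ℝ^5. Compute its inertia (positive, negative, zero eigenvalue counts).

step 0: pivot 5 → sign +
step 1: pivot 6/5 → sign +
step 2: pivot 3 → sign +
step 3: pivot 2 → sign +
step 4: pivot 1 → sign +
signature = (5, 0, 0)

Answer: (5, 0, 0)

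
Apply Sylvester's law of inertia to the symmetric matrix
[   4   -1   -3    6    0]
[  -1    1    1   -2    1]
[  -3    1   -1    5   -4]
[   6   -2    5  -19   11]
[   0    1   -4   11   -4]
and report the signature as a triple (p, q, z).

Answer: (3, 2, 0)

Derivation:
step 0: pivot 4 → sign +
step 1: pivot 3/4 → sign +
step 2: pivot -10/3 → sign −
step 3: pivot -3/10 → sign −
step 4: pivot 3 → sign +
signature = (3, 2, 0)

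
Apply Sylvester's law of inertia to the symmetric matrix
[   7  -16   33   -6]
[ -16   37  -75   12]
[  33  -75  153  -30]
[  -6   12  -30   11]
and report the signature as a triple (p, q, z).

step 0: pivot 7 → sign +
step 1: pivot 3/7 → sign +
step 2: pivot -3 → sign −
step 3: pivot -1 → sign −
signature = (2, 2, 0)

Answer: (2, 2, 0)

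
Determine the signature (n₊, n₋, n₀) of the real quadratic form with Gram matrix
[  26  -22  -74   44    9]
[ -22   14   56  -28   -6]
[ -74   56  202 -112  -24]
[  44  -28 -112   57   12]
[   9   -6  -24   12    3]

step 0: pivot 26 → sign +
step 1: pivot -60/13 → sign −
step 2: pivot 13/15 → sign +
step 3: pivot 1 → sign +
step 4: pivot -3/26 → sign −
signature = (3, 2, 0)

Answer: (3, 2, 0)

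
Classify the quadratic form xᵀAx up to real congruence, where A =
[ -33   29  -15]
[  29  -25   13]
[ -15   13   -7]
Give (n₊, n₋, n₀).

Answer: (1, 2, 0)

Derivation:
step 0: pivot -33 → sign −
step 1: pivot 16/33 → sign +
step 2: pivot -1/4 → sign −
signature = (1, 2, 0)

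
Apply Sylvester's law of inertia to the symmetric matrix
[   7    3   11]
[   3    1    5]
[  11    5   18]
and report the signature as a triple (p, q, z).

Answer: (2, 1, 0)

Derivation:
step 0: pivot 7 → sign +
step 1: pivot -2/7 → sign −
step 2: pivot 1 → sign +
signature = (2, 1, 0)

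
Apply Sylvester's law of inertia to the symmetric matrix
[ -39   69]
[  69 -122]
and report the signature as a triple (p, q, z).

step 0: pivot -39 → sign −
step 1: pivot 1/13 → sign +
signature = (1, 1, 0)

Answer: (1, 1, 0)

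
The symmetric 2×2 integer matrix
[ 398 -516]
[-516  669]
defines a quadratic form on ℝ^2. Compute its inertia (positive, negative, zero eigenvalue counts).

Answer: (2, 0, 0)

Derivation:
step 0: pivot 398 → sign +
step 1: pivot 3/199 → sign +
signature = (2, 0, 0)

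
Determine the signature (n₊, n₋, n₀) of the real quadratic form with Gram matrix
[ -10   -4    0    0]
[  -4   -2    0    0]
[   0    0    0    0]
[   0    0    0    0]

Answer: (0, 2, 2)

Derivation:
step 0: pivot -10 → sign −
step 1: pivot -2/5 → sign −
step 2: row/col 2 already zero → sign 0
step 3: row/col 3 already zero → sign 0
signature = (0, 2, 2)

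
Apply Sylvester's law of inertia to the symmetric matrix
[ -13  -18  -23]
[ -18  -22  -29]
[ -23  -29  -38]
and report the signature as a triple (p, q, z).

Answer: (1, 2, 0)

Derivation:
step 0: pivot -13 → sign −
step 1: pivot 38/13 → sign +
step 2: pivot -3/38 → sign −
signature = (1, 2, 0)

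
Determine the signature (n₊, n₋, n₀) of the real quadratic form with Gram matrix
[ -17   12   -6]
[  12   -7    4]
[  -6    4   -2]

Answer: (2, 1, 0)

Derivation:
step 0: pivot -17 → sign −
step 1: pivot 25/17 → sign +
step 2: pivot 2/25 → sign +
signature = (2, 1, 0)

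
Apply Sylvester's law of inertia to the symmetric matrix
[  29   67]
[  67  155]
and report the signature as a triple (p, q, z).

step 0: pivot 29 → sign +
step 1: pivot 6/29 → sign +
signature = (2, 0, 0)

Answer: (2, 0, 0)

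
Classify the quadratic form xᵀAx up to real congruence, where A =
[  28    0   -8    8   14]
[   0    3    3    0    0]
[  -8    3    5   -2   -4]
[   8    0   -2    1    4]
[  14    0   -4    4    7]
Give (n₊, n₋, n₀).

Answer: (2, 2, 1)

Derivation:
step 0: pivot 28 → sign +
step 1: pivot 3 → sign +
step 2: pivot -2/7 → sign −
step 3: pivot -1 → sign −
step 4: row/col 4 already zero → sign 0
signature = (2, 2, 1)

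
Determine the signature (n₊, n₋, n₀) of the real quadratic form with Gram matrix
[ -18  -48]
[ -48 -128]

step 0: pivot -18 → sign −
step 1: row/col 1 already zero → sign 0
signature = (0, 1, 1)

Answer: (0, 1, 1)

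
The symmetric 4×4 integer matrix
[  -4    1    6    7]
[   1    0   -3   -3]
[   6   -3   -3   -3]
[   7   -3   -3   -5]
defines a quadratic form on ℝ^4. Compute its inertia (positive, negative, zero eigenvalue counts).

step 0: pivot -4 → sign −
step 1: pivot 1/4 → sign +
step 2: pivot -3 → sign −
step 3: pivot 1 → sign +
signature = (2, 2, 0)

Answer: (2, 2, 0)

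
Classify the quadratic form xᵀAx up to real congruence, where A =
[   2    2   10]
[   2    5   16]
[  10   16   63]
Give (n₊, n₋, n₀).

step 0: pivot 2 → sign +
step 1: pivot 3 → sign +
step 2: pivot 1 → sign +
signature = (3, 0, 0)

Answer: (3, 0, 0)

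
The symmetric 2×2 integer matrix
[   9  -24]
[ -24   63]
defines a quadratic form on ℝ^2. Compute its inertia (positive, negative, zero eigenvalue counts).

step 0: pivot 9 → sign +
step 1: pivot -1 → sign −
signature = (1, 1, 0)

Answer: (1, 1, 0)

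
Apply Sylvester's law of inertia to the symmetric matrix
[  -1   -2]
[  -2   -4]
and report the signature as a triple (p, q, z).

Answer: (0, 1, 1)

Derivation:
step 0: pivot -1 → sign −
step 1: row/col 1 already zero → sign 0
signature = (0, 1, 1)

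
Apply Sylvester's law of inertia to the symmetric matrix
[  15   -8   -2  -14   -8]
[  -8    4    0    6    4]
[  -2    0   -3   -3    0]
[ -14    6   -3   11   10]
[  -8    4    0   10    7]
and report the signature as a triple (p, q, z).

Answer: (3, 2, 0)

Derivation:
step 0: pivot 15 → sign +
step 1: pivot -4/15 → sign −
step 2: pivot 1 → sign +
step 3: pivot 5 → sign +
step 4: pivot -1/5 → sign −
signature = (3, 2, 0)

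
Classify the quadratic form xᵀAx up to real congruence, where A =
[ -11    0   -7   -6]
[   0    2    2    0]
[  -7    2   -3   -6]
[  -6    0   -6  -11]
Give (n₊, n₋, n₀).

Answer: (2, 2, 0)

Derivation:
step 0: pivot -11 → sign −
step 1: pivot 2 → sign +
step 2: pivot -6/11 → sign −
step 3: pivot 1 → sign +
signature = (2, 2, 0)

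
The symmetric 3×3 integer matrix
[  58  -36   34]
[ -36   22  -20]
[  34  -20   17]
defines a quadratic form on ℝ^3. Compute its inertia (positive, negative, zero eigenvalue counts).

Answer: (2, 1, 0)

Derivation:
step 0: pivot 58 → sign +
step 1: pivot -10/29 → sign −
step 2: pivot 3/5 → sign +
signature = (2, 1, 0)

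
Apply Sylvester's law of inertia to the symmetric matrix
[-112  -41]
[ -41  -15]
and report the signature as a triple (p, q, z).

Answer: (1, 1, 0)

Derivation:
step 0: pivot -112 → sign −
step 1: pivot 1/112 → sign +
signature = (1, 1, 0)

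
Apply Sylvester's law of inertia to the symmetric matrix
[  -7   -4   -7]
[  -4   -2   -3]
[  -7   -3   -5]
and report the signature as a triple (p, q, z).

step 0: pivot -7 → sign −
step 1: pivot 2/7 → sign +
step 2: pivot -3/2 → sign −
signature = (1, 2, 0)

Answer: (1, 2, 0)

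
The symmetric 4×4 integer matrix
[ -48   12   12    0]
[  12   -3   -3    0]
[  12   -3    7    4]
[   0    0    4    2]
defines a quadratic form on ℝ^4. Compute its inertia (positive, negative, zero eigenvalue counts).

step 0: pivot -48 → sign −
step 1: pivot 10 → sign +
step 2: pivot 2/5 → sign +
step 3: row/col 3 already zero → sign 0
signature = (2, 1, 1)

Answer: (2, 1, 1)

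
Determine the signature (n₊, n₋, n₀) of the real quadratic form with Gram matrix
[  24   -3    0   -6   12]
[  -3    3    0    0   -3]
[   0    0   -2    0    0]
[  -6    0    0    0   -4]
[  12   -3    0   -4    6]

step 0: pivot 24 → sign +
step 1: pivot 21/8 → sign +
step 2: pivot -2 → sign −
step 3: pivot -12/7 → sign −
step 4: pivot 1/3 → sign +
signature = (3, 2, 0)

Answer: (3, 2, 0)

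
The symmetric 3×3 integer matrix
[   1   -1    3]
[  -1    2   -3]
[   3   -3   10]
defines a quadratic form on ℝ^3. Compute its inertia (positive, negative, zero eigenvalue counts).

step 0: pivot 1 → sign +
step 1: pivot 1 → sign +
step 2: pivot 1 → sign +
signature = (3, 0, 0)

Answer: (3, 0, 0)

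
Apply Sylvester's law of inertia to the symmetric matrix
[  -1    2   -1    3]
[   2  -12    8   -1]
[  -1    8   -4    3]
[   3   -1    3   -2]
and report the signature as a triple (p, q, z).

step 0: pivot -1 → sign −
step 1: pivot -8 → sign −
step 2: pivot 3/2 → sign +
step 3: pivot 3/4 → sign +
signature = (2, 2, 0)

Answer: (2, 2, 0)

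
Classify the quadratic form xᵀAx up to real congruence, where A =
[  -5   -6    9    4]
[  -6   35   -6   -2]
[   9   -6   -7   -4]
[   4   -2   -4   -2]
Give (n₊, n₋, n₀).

Answer: (3, 1, 0)

Derivation:
step 0: pivot -5 → sign −
step 1: pivot 211/5 → sign +
step 2: pivot 530/211 → sign +
step 3: pivot 2/265 → sign +
signature = (3, 1, 0)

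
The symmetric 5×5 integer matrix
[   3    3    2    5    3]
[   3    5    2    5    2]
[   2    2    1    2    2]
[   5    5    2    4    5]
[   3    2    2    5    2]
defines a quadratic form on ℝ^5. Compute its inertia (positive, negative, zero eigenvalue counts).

Answer: (3, 2, 0)

Derivation:
step 0: pivot 3 → sign +
step 1: pivot 2 → sign +
step 2: pivot -1/3 → sign −
step 3: pivot 1 → sign +
step 4: pivot -3/2 → sign −
signature = (3, 2, 0)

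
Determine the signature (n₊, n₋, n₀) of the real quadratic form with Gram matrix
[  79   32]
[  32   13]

Answer: (2, 0, 0)

Derivation:
step 0: pivot 79 → sign +
step 1: pivot 3/79 → sign +
signature = (2, 0, 0)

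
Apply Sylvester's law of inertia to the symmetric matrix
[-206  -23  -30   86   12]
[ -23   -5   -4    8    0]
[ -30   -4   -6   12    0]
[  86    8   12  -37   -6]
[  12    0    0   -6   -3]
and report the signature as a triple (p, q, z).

Answer: (0, 5, 0)

Derivation:
step 0: pivot -206 → sign −
step 1: pivot -501/206 → sign −
step 2: pivot -730/501 → sign −
step 3: pivot -13/365 → sign −
step 4: pivot -3/13 → sign −
signature = (0, 5, 0)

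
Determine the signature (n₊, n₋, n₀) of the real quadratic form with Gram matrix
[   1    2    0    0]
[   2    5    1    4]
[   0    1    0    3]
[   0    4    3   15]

step 0: pivot 1 → sign +
step 1: pivot 1 → sign +
step 2: pivot -1 → sign −
step 3: row/col 3 already zero → sign 0
signature = (2, 1, 1)

Answer: (2, 1, 1)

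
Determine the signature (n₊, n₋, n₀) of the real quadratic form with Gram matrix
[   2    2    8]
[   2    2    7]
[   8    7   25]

step 0: pivot 2 → sign +
step 1: pivot -7 → sign −
step 2: pivot 1/7 → sign +
signature = (2, 1, 0)

Answer: (2, 1, 0)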